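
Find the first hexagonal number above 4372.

Solve n(2n−1) > 4372 for integer n.
The largest n with value ≤ 4372 is 47 (since 4371 ≤ 4372 < 4560), so the first above is n = 48, value 4560.

4560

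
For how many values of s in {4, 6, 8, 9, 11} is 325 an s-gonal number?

s = 4: P(4, 18) = 324 and P(4, 19) = 361; 325 is not s-gonal.
s = 6: P(6, 13) = 325. ✓
s = 8: P(8, 10) = 280 and P(8, 11) = 341; 325 is not s-gonal.
s = 9: P(9, 10) = 325. ✓
s = 11: P(11, 8) = 260 and P(11, 9) = 333; 325 is not s-gonal.
Hits: s ∈ {6, 9} → 2.

2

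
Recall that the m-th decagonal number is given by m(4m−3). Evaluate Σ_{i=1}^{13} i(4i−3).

Σ i(4i−3) = 4Σi² − 3Σi over i = 1..13.
Σi = 91 and Σi² = 819.
4·819 − 3·91 = 3003.

3003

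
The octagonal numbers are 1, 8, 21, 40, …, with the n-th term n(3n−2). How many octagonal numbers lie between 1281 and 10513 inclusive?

39

The n-th octagonal number is n(3n−2).
Smallest index with value ≥ 1281: n = 21 (giving 1281).
Largest index with value ≤ 10513: n = 59 (giving 10325).
Indices 21 through 59: 39 terms.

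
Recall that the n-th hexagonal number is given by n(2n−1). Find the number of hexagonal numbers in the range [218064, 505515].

The n-th hexagonal number is n(2n−1).
Smallest index with value ≥ 218064: n = 331 (giving 218791).
Largest index with value ≤ 505515: n = 503 (giving 505515).
Indices 331 through 503: 173 terms.

173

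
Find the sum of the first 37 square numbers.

Σ_{i=1}^{37} i² = 37·38·75/6 = 17575.

17575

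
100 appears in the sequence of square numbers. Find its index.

We need n² = 100, so n = √100 = 10.

10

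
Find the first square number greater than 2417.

Solve n² > 2417 for integer n.
The largest n with value ≤ 2417 is 49 (since 2401 ≤ 2417 < 2500), so the first above is n = 50, value 2500.

2500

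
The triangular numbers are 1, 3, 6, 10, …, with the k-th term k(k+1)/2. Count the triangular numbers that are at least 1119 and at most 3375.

The n-th triangular number is n(n+1)/2.
Smallest index with value ≥ 1119: n = 47 (giving 1128).
Largest index with value ≤ 3375: n = 81 (giving 3321).
Indices 47 through 81: 35 terms.

35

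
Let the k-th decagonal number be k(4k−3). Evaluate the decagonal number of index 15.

855

The 15th decagonal number is n(4n−3) with n = 15.
15·(4·15 − 3) = 15·57 = 855.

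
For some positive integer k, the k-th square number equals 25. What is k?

5

We need n² = 25, so n = √25 = 5.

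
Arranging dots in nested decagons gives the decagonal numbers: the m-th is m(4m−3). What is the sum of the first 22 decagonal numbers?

Σ i(4i−3) = 4Σi² − 3Σi over i = 1..22.
Σi = 253 and Σi² = 3795.
4·3795 − 3·253 = 14421.

14421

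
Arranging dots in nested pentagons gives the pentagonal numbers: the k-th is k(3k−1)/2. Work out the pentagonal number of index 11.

The 11th pentagonal number is n(3n−1)/2 with n = 11.
11·(3·11 − 1)/2 = 11·32/2 = 11·16 = 176.

176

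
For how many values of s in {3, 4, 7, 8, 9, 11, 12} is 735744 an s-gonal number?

s = 3: P(3, 1212) = 735078 and P(3, 1213) = 736291; 735744 is not s-gonal.
s = 4: P(4, 857) = 734449 and P(4, 858) = 736164; 735744 is not s-gonal.
s = 7: P(7, 542) = 733597 and P(7, 543) = 736308; 735744 is not s-gonal.
s = 8: P(8, 495) = 734085 and P(8, 496) = 737056; 735744 is not s-gonal.
s = 9: P(9, 458) = 733029 and P(9, 459) = 736236; 735744 is not s-gonal.
s = 11: P(11, 404) = 733058 and P(11, 405) = 736695; 735744 is not s-gonal.
s = 12: P(12, 384) = 735744. ✓
Hits: s ∈ {12} → 1.

1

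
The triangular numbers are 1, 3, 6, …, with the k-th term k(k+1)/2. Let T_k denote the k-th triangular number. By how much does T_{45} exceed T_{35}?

405

45·46/2 = 1035 and 35·36/2 = 630.
Difference: 1035 − 630 = 405.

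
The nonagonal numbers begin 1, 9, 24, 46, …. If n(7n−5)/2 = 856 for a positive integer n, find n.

16

Set n(7n−5)/2 = 856, giving 7n² − 5n − 1712 = 0.
The discriminant is 25 + 56·856 = 47961, and √47961 = 219.
So n = (5 + 219) / 14 = 224/14 = 16.
Check: 16·(7·16 − 5)/2 = 856. ✓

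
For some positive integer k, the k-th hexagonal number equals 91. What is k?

Set n(2n−1) = 91, giving 2n² − n − 91 = 0.
So n = (1 + 27) / 4 = 28/4 = 7.

7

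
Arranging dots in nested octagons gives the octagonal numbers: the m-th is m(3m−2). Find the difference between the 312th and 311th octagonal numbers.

Consecutive octagonal numbers differ by 6n − 5: here 6·312 − 5 = 1867.

1867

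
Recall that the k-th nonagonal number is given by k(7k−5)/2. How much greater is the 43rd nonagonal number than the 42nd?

Consecutive nonagonal numbers differ by 7n − 6: here 7·43 − 6 = 295.

295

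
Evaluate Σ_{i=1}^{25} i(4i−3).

Σ i(4i−3) = 4Σi² − 3Σi over i = 1..25.
Σi = 325 and Σi² = 5525.
4·5525 − 3·325 = 21125.

21125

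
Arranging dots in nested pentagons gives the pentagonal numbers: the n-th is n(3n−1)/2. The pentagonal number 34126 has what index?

151

Set n(3n−1)/2 = 34126, giving 3n² − n − 68252 = 0.
The discriminant is 1 + 24·34126 = 819025, and √819025 = 905.
So n = (1 + 905) / 6 = 906/6 = 151.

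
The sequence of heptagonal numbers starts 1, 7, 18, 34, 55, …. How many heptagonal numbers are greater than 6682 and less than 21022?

39

The n-th heptagonal number is n(5n−3)/2.
Smallest index with value > 6682: n = 53 (giving 6943).
Largest index with value < 21022: n = 91 (giving 20566).
Indices 53 through 91: 39 terms.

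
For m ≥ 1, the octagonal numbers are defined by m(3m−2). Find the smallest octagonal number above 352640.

354320

Solve n(3n−2) > 352640 for integer n.
The largest n with value ≤ 352640 is 343 (since 352261 ≤ 352640 < 354320), so the first above is n = 344, value 354320.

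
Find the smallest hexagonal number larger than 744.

Solve n(2n−1) > 744 for integer n.
The largest n with value ≤ 744 is 19 (since 703 ≤ 744 < 780), so the first above is n = 20, value 780.

780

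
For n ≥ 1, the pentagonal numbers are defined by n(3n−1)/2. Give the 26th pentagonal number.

1001

The 26th pentagonal number is n(3n−1)/2 with n = 26.
26·(3·26 − 1)/2 = 26·77/2 = 1001.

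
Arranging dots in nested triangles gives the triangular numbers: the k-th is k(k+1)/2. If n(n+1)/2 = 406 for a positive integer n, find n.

Set n(n+1)/2 = 406, giving n² + n − 812 = 0.
So n = (-1 + 57) / 2 = 56/2 = 28.

28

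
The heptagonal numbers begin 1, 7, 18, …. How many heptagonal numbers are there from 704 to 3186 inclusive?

19

The n-th heptagonal number is n(5n−3)/2.
Smallest index with value ≥ 704: n = 18 (giving 783).
Largest index with value ≤ 3186: n = 36 (giving 3186).
Indices 18 through 36: 19 terms.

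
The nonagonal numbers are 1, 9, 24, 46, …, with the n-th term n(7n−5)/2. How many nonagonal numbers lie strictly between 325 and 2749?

18

The n-th nonagonal number is n(7n−5)/2.
Smallest index with value > 325: n = 11 (giving 396).
Largest index with value < 2749: n = 28 (giving 2674).
Indices 11 through 28: 18 terms.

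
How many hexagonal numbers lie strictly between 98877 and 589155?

320

The n-th hexagonal number is n(2n−1).
Smallest index with value > 98877: n = 223 (giving 99235).
Largest index with value < 589155: n = 542 (giving 586986).
Indices 223 through 542: 320 terms.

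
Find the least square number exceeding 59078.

59536

Solve n² > 59078 for integer n.
The largest n with value ≤ 59078 is 243 (since 59049 ≤ 59078 < 59536), so the first above is n = 244, value 59536.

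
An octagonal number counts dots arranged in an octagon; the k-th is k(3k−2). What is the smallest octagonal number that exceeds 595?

Solve n(3n−2) > 595 for integer n.
The largest n with value ≤ 595 is 14 (since 560 ≤ 595 < 645), so the first above is n = 15, value 645.

645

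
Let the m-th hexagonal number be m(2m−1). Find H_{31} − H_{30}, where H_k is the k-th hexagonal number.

Consecutive hexagonal numbers differ by 4n − 3: here 4·31 − 3 = 121.

121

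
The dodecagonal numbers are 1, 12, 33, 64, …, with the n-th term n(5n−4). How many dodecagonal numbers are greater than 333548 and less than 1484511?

287

The n-th dodecagonal number is n(5n−4).
Smallest index with value > 333548: n = 259 (giving 334369).
Largest index with value < 1484511: n = 545 (giving 1482945).
Indices 259 through 545: 287 terms.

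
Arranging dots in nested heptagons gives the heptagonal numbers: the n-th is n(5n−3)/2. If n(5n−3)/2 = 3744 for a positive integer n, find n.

39

Set n(5n−3)/2 = 3744, giving 5n² − 3n − 7488 = 0.
So n = (3 + 387) / 10 = 390/10 = 39.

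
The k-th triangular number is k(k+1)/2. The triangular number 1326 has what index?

51

Set n(n+1)/2 = 1326, giving n² + n − 2652 = 0.
The discriminant is 1 + 8·1326 = 10609, and √10609 = 103.
So n = (-1 + 103) / 2 = 102/2 = 51.
Check: 51·52/2 = 1326. ✓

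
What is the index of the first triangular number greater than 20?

Solve n(n+1)/2 > 20 for integer n.
The largest n with value ≤ 20 is 5 (since 15 ≤ 20 < 21), so the first above is n = 6, value 21.

6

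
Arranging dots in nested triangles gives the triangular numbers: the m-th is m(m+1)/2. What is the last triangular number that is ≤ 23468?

Solve n(n+1)/2 ≤ 23468 for integer n.
n = 216 gives 23436 ≤ 23468, while n = 217 gives 23653 > 23468; so the answer is 23436.

23436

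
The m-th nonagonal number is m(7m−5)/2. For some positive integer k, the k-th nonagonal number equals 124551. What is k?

189

Set n(7n−5)/2 = 124551, giving 7n² − 5n − 249102 = 0.
So n = (5 + 2641) / 14 = 2646/14 = 189.
Check: 189·(7·189 − 5)/2 = 124551. ✓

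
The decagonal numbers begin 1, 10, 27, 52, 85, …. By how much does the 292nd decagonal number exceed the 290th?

4650

292·(4·292 − 3) = 340180 and 290·(4·290 − 3) = 335530.
Difference: 340180 − 335530 = 4650.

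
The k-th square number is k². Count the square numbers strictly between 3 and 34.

The n-th square number is n².
Smallest index with value > 3: n = 2 (giving 4).
Largest index with value < 34: n = 5 (giving 25).
Indices 2 through 5: 4 terms.

4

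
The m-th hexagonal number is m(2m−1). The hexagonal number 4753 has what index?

Set n(2n−1) = 4753, giving 2n² − n − 4753 = 0.
So n = (1 + 195) / 4 = 196/4 = 49.

49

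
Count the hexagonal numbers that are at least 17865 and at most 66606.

The n-th hexagonal number is n(2n−1).
Smallest index with value ≥ 17865: n = 95 (giving 17955).
Largest index with value ≤ 66606: n = 182 (giving 66066).
Indices 95 through 182: 88 terms.

88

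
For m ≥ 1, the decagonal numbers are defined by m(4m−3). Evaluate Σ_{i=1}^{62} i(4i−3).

319641

Σ i(4i−3) = 4Σi² − 3Σi over i = 1..62.
Σi = 1953 and Σi² = 81375.
4·81375 − 3·1953 = 319641.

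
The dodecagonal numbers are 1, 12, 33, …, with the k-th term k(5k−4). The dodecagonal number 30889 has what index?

Set n(5n−4) = 30889, giving 5n² − 4n − 30889 = 0.
So n = (4 + 786) / 10 = 790/10 = 79.

79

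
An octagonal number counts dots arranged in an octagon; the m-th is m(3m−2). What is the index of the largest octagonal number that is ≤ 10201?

58

Solve n(3n−2) ≤ 10201 for integer n.
n = 58 gives 9976 ≤ 10201, while n = 59 gives 10325 > 10201; so the answer is index 58.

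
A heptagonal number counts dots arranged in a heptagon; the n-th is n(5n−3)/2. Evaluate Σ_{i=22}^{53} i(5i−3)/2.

117520

Σ i(5i−3)/2 = (5Σi² − 3Σi) / 2 over i = 22..53.
Σi = 1431 − 231 = 1200 and Σi² = 51039 − 3311 = 47728.
(5·47728 − 3·1200) / 2 = 235040/2 = 117520.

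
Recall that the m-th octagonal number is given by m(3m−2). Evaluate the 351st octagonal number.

368901

351·(3·351 − 2) = 351·1051 = 368901.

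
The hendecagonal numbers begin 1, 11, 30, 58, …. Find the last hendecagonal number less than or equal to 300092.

298635

Solve n(9n−7)/2 ≤ 300092 for integer n.
n = 258 gives 298635 ≤ 300092, while n = 259 gives 300958 > 300092; so the answer is 298635.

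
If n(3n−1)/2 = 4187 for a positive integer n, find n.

Set n(3n−1)/2 = 4187, giving 3n² − n − 8374 = 0.
So n = (1 + 317) / 6 = 318/6 = 53.
Check: 53·(3·53 − 1)/2 = 4187. ✓

53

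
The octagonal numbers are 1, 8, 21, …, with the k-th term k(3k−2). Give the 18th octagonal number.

936

18·(3·18 − 2) = 18·52 = 936.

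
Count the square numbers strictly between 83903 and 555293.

The n-th square number is n².
Smallest index with value > 83903: n = 290 (giving 84100).
Largest index with value < 555293: n = 745 (giving 555025).
Indices 290 through 745: 456 terms.

456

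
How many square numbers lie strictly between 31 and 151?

The n-th square number is n².
Smallest index with value > 31: n = 6 (giving 36).
Largest index with value < 151: n = 12 (giving 144).
Indices 6 through 12: 7 terms.

7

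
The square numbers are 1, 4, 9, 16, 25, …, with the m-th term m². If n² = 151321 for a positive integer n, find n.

We need n² = 151321, so n = √151321 = 389.

389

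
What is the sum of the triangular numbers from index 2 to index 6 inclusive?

55

Σ i(i+1)/2 = (Σi² + Σi) / 2 over i = 2..6.
Σi = 21 − 1 = 20 and Σi² = 91 − 1 = 90.
(1·90 + 1·20) / 2 = 110/2 = 55.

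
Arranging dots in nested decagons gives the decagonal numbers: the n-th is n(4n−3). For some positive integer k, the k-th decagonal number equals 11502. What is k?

54

Set n(4n−3) = 11502, giving 4n² − 3n − 11502 = 0.
The discriminant is 9 + 16·11502 = 184041, and √184041 = 429.
So n = (3 + 429) / 8 = 432/8 = 54.
Check: 54·(4·54 − 3) = 11502. ✓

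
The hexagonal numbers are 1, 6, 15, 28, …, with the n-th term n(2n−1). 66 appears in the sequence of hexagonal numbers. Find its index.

6

Set n(2n−1) = 66, giving 2n² − n − 66 = 0.
So n = (1 + 23) / 4 = 24/4 = 6.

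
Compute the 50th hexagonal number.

4950

The 50th hexagonal number is n(2n−1) with n = 50.
50·(2·50 − 1) = 50·99 = 4950.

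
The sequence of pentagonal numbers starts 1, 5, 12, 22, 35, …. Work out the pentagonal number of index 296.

The 296th pentagonal number is n(3n−1)/2 with n = 296.
296·(3·296 − 1)/2 = 296·887/2 = 131276.

131276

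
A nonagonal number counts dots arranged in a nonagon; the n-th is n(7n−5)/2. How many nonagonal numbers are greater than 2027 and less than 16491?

The n-th nonagonal number is n(7n−5)/2.
Smallest index with value > 2027: n = 25 (giving 2125).
Largest index with value < 16491: n = 68 (giving 16014).
Indices 25 through 68: 44 terms.

44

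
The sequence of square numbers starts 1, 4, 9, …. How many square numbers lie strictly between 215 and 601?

The n-th square number is n².
Smallest index with value > 215: n = 15 (giving 225).
Largest index with value < 601: n = 24 (giving 576).
Indices 15 through 24: 10 terms.

10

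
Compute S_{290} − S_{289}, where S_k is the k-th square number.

579

n² − (n−1)² = 2n − 1, so 290² − 289² = 2·290 − 1 = 579.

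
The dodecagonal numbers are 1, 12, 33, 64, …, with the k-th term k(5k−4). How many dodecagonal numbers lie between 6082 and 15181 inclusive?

20

The n-th dodecagonal number is n(5n−4).
Smallest index with value ≥ 6082: n = 36 (giving 6336).
Largest index with value ≤ 15181: n = 55 (giving 14905).
Indices 36 through 55: 20 terms.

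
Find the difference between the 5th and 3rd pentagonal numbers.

23

5·(3·5 − 1)/2 = 35 and 3·(3·3 − 1)/2 = 12.
Difference: 35 − 12 = 23.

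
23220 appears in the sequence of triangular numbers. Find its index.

215

Set n(n+1)/2 = 23220, giving n² + n − 46440 = 0.
The discriminant is 1 + 8·23220 = 185761, and √185761 = 431.
So n = (-1 + 431) / 2 = 430/2 = 215.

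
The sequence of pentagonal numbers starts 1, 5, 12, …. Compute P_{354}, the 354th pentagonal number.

187797

The 354th pentagonal number is n(3n−1)/2 with n = 354.
354·(3·354 − 1)/2 = 354·1061/2 = 187797.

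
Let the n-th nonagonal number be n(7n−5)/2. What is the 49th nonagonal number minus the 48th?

337

Consecutive nonagonal numbers differ by 7n − 6: here 7·49 − 6 = 337.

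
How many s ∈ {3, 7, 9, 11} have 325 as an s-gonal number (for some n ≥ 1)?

s = 3: P(3, 25) = 325. ✓
s = 7: P(7, 11) = 286 and P(7, 12) = 342; 325 is not s-gonal.
s = 9: P(9, 10) = 325. ✓
s = 11: P(11, 8) = 260 and P(11, 9) = 333; 325 is not s-gonal.
Hits: s ∈ {3, 9} → 2.

2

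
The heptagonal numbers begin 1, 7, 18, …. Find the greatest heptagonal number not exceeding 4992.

Solve n(5n−3)/2 ≤ 4992 for integer n.
n = 44 gives 4774 ≤ 4992, while n = 45 gives 4995 > 4992; so the answer is 4774.

4774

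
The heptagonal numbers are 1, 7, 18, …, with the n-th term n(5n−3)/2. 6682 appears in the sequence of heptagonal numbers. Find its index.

Set n(5n−3)/2 = 6682, giving 5n² − 3n − 13364 = 0.
So n = (3 + 517) / 10 = 520/10 = 52.

52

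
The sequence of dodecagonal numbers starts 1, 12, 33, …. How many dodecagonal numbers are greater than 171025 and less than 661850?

The n-th dodecagonal number is n(5n−4).
Smallest index with value > 171025: n = 186 (giving 172236).
Largest index with value < 661850: n = 364 (giving 661024).
Indices 186 through 364: 179 terms.

179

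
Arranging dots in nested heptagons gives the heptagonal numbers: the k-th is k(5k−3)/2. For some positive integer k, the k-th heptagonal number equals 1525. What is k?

Set n(5n−3)/2 = 1525, giving 5n² − 3n − 3050 = 0.
So n = (3 + 247) / 10 = 250/10 = 25.

25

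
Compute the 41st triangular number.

41·42/2 = 1722/2 = 861.

861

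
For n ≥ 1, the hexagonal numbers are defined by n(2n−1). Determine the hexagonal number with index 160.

51040

The 160th hexagonal number is n(2n−1) with n = 160.
160·(2·160 − 1) = 160·319 = 51040.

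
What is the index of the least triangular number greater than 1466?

Solve n(n+1)/2 > 1466 for integer n.
The largest n with value ≤ 1466 is 53 (since 1431 ≤ 1466 < 1485), so the first above is n = 54, value 1485.

54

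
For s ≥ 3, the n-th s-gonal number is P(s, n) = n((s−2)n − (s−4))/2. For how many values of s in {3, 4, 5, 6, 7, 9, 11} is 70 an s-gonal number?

1

s = 3: P(3, 11) = 66 and P(3, 12) = 78; 70 is not s-gonal.
s = 4: P(4, 8) = 64 and P(4, 9) = 81; 70 is not s-gonal.
s = 5: P(5, 7) = 70. ✓
s = 6: P(6, 6) = 66 and P(6, 7) = 91; 70 is not s-gonal.
s = 7: P(7, 5) = 55 and P(7, 6) = 81; 70 is not s-gonal.
s = 9: P(9, 4) = 46 and P(9, 5) = 75; 70 is not s-gonal.
s = 11: P(11, 4) = 58 and P(11, 5) = 95; 70 is not s-gonal.
Hits: s ∈ {5} → 1.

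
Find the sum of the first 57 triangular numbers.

32509

Σ i(i+1)/2 = (Σi² + Σi) / 2 over i = 1..57.
Σi = 1653 and Σi² = 63365.
(1·63365 + 1·1653) / 2 = 65018/2 = 32509.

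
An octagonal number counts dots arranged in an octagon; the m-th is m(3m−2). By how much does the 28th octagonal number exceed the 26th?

320

28·(3·28 − 2) = 2296 and 26·(3·26 − 2) = 1976.
Difference: 2296 − 1976 = 320.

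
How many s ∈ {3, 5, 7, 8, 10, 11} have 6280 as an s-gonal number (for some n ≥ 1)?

s = 3: P(3, 111) = 6216 and P(3, 112) = 6328; 6280 is not s-gonal.
s = 5: P(5, 64) = 6112 and P(5, 65) = 6305; 6280 is not s-gonal.
s = 7: P(7, 50) = 6175 and P(7, 51) = 6426; 6280 is not s-gonal.
s = 8: P(8, 46) = 6256 and P(8, 47) = 6533; 6280 is not s-gonal.
s = 10: P(10, 40) = 6280. ✓
s = 11: P(11, 37) = 6031 and P(11, 38) = 6365; 6280 is not s-gonal.
Hits: s ∈ {10} → 1.

1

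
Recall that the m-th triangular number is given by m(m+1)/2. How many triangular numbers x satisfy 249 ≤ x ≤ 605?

The n-th triangular number is n(n+1)/2.
Smallest index with value ≥ 249: n = 22 (giving 253).
Largest index with value ≤ 605: n = 34 (giving 595).
Indices 22 through 34: 13 terms.

13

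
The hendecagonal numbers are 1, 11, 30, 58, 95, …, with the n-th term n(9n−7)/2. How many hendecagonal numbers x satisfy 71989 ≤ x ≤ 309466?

The n-th hendecagonal number is n(9n−7)/2.
Smallest index with value ≥ 71989: n = 127 (giving 72136).
Largest index with value ≤ 309466: n = 262 (giving 307981).
Indices 127 through 262: 136 terms.

136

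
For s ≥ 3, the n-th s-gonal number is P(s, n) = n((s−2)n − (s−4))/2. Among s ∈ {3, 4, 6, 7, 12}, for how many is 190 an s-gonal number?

2

s = 3: P(3, 19) = 190. ✓
s = 4: P(4, 13) = 169 and P(4, 14) = 196; 190 is not s-gonal.
s = 6: P(6, 10) = 190. ✓
s = 7: P(7, 9) = 189 and P(7, 10) = 235; 190 is not s-gonal.
s = 12: P(12, 6) = 156 and P(12, 7) = 217; 190 is not s-gonal.
Hits: s ∈ {3, 6} → 2.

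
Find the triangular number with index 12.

78

12·13/2 = 156/2 = 78.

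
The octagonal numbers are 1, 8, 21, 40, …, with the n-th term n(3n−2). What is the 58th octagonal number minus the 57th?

Consecutive octagonal numbers differ by 6n − 5: here 6·58 − 5 = 343.

343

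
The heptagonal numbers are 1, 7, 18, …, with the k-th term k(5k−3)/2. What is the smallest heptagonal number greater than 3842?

Solve n(5n−3)/2 > 3842 for integer n.
The largest n with value ≤ 3842 is 39 (since 3744 ≤ 3842 < 3940), so the first above is n = 40, value 3940.

3940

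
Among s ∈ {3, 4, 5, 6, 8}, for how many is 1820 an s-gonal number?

s = 3: P(3, 59) = 1770 and P(3, 60) = 1830; 1820 is not s-gonal.
s = 4: P(4, 42) = 1764 and P(4, 43) = 1849; 1820 is not s-gonal.
s = 5: P(5, 35) = 1820. ✓
s = 6: P(6, 30) = 1770 and P(6, 31) = 1891; 1820 is not s-gonal.
s = 8: P(8, 24) = 1680 and P(8, 25) = 1825; 1820 is not s-gonal.
Hits: s ∈ {5} → 1.

1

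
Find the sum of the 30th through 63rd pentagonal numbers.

114393

Σ i(3i−1)/2 = (3Σi² − Σi) / 2 over i = 30..63.
Σi = 2016 − 435 = 1581 and Σi² = 85344 − 8555 = 76789.
(3·76789 − 1·1581) / 2 = 228786/2 = 114393.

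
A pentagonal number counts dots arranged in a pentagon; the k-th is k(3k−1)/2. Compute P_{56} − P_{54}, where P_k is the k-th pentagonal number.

56·(3·56 − 1)/2 = 4676 and 54·(3·54 − 1)/2 = 4347.
Difference: 4676 − 4347 = 329.

329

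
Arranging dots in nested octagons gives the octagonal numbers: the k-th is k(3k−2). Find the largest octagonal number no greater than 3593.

3400

Solve n(3n−2) ≤ 3593 for integer n.
n = 34 gives 3400 ≤ 3593, while n = 35 gives 3605 > 3593; so the answer is 3400.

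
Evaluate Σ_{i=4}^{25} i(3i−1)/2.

Σ i(3i−1)/2 = (3Σi² − Σi) / 2 over i = 4..25.
Σi = 325 − 6 = 319 and Σi² = 5525 − 14 = 5511.
(3·5511 − 1·319) / 2 = 16214/2 = 8107.

8107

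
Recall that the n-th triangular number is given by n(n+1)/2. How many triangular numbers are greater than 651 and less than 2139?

29

The n-th triangular number is n(n+1)/2.
Smallest index with value > 651: n = 36 (giving 666).
Largest index with value < 2139: n = 64 (giving 2080).
Indices 36 through 64: 29 terms.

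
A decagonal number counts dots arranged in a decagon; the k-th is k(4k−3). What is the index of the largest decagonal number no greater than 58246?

Solve n(4n−3) ≤ 58246 for integer n.
n = 121 gives 58201 ≤ 58246, while n = 122 gives 59170 > 58246; so the answer is index 121.

121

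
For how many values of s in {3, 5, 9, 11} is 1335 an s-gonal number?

1

s = 3: P(3, 51) = 1326 and P(3, 52) = 1378; 1335 is not s-gonal.
s = 5: P(5, 30) = 1335. ✓
s = 9: P(9, 19) = 1216 and P(9, 20) = 1350; 1335 is not s-gonal.
s = 11: P(11, 17) = 1241 and P(11, 18) = 1395; 1335 is not s-gonal.
Hits: s ∈ {5} → 1.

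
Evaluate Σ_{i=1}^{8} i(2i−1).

Σ i(2i−1) = 2Σi² − Σi over i = 1..8.
Σi = 36 and Σi² = 204.
2·204 − 1·36 = 372.

372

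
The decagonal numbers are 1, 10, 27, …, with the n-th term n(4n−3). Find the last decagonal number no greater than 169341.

Solve n(4n−3) ≤ 169341 for integer n.
n = 206 gives 169126 ≤ 169341, while n = 207 gives 170775 > 169341; so the answer is 169126.

169126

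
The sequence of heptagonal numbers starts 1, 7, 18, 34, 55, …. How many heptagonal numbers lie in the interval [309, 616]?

The n-th heptagonal number is n(5n−3)/2.
Smallest index with value ≥ 309: n = 12 (giving 342).
Largest index with value ≤ 616: n = 16 (giving 616).
Indices 12 through 16: 5 terms.

5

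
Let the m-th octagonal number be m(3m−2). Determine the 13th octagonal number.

481

The 13th octagonal number is n(3n−2) with n = 13.
13·(3·13 − 2) = 13·37 = 481.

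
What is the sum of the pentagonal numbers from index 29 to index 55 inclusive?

Σ i(3i−1)/2 = (3Σi² − Σi) / 2 over i = 29..55.
Σi = 1540 − 406 = 1134 and Σi² = 56980 − 7714 = 49266.
(3·49266 − 1·1134) / 2 = 146664/2 = 73332.

73332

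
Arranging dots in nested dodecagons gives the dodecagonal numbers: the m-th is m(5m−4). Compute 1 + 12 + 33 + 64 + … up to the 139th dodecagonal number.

Σ i(5i−4) = 5Σi² − 4Σi over i = 1..139.
Σi = 9730 and Σi² = 904890.
5·904890 − 4·9730 = 4485530.

4485530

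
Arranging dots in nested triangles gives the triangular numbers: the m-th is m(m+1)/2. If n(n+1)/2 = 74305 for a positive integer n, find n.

385

Set n(n+1)/2 = 74305, giving n² + n − 148610 = 0.
So n = (-1 + 771) / 2 = 770/2 = 385.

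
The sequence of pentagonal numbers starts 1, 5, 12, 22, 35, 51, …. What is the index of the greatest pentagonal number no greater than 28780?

138

Solve n(3n−1)/2 ≤ 28780 for integer n.
n = 138 gives 28497 ≤ 28780, while n = 139 gives 28912 > 28780; so the answer is index 138.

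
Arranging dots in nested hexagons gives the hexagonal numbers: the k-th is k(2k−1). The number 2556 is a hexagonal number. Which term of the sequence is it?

Set n(2n−1) = 2556, giving 2n² − n − 2556 = 0.
The discriminant is 1 + 8·2556 = 20449, and √20449 = 143.
So n = (1 + 143) / 4 = 144/4 = 36.
Check: 36·(2·36 − 1) = 2556. ✓

36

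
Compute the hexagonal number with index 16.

The 16th hexagonal number is n(2n−1) with n = 16.
16·(2·16 − 1) = 16·31 = 496.

496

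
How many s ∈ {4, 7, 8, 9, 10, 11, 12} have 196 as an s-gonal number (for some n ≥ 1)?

s = 4: P(4, 14) = 196. ✓
s = 7: P(7, 9) = 189 and P(7, 10) = 235; 196 is not s-gonal.
s = 8: P(8, 8) = 176 and P(8, 9) = 225; 196 is not s-gonal.
s = 9: P(9, 7) = 154 and P(9, 8) = 204; 196 is not s-gonal.
s = 10: P(10, 7) = 175 and P(10, 8) = 232; 196 is not s-gonal.
s = 11: P(11, 7) = 196. ✓
s = 12: P(12, 6) = 156 and P(12, 7) = 217; 196 is not s-gonal.
Hits: s ∈ {4, 11} → 2.

2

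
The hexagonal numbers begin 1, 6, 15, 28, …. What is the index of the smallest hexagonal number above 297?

13

Solve n(2n−1) > 297 for integer n.
The largest n with value ≤ 297 is 12 (since 276 ≤ 297 < 325), so the first above is n = 13, value 325.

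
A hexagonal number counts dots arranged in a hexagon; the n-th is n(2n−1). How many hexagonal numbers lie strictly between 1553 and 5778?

The n-th hexagonal number is n(2n−1).
Smallest index with value > 1553: n = 29 (giving 1653).
Largest index with value < 5778: n = 53 (giving 5565).
Indices 29 through 53: 25 terms.

25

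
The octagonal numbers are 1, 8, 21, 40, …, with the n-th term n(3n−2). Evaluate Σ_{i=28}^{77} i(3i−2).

Σ i(3i−2) = 3Σi² − 2Σi over i = 28..77.
Σi = 3003 − 378 = 2625 and Σi² = 155155 − 6930 = 148225.
3·148225 − 2·2625 = 439425.

439425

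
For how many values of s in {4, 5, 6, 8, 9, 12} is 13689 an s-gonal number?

1

s = 4: P(4, 117) = 13689. ✓
s = 5: P(5, 95) = 13490 and P(5, 96) = 13776; 13689 is not s-gonal.
s = 6: P(6, 82) = 13366 and P(6, 83) = 13695; 13689 is not s-gonal.
s = 8: P(8, 67) = 13333 and P(8, 68) = 13736; 13689 is not s-gonal.
s = 9: P(9, 62) = 13299 and P(9, 63) = 13734; 13689 is not s-gonal.
s = 12: P(12, 52) = 13312 and P(12, 53) = 13833; 13689 is not s-gonal.
Hits: s ∈ {4} → 1.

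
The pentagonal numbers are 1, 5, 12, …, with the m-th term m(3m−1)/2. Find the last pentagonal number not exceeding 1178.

1162

Solve n(3n−1)/2 ≤ 1178 for integer n.
n = 28 gives 1162 ≤ 1178, while n = 29 gives 1247 > 1178; so the answer is 1162.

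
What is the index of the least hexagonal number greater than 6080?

56

Solve n(2n−1) > 6080 for integer n.
The largest n with value ≤ 6080 is 55 (since 5995 ≤ 6080 < 6216), so the first above is n = 56, value 6216.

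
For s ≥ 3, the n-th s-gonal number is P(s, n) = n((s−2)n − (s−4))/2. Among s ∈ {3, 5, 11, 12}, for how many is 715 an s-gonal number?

2

s = 3: P(3, 37) = 703 and P(3, 38) = 741; 715 is not s-gonal.
s = 5: P(5, 22) = 715. ✓
s = 11: P(11, 13) = 715. ✓
s = 12: P(12, 12) = 672 and P(12, 13) = 793; 715 is not s-gonal.
Hits: s ∈ {5, 11} → 2.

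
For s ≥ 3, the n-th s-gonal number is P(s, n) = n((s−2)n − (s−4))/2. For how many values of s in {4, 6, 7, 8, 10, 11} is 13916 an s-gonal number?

1

s = 4: P(4, 117) = 13689 and P(4, 118) = 13924; 13916 is not s-gonal.
s = 6: P(6, 83) = 13695 and P(6, 84) = 14028; 13916 is not s-gonal.
s = 7: P(7, 74) = 13579 and P(7, 75) = 13950; 13916 is not s-gonal.
s = 8: P(8, 68) = 13736 and P(8, 69) = 14145; 13916 is not s-gonal.
s = 10: P(10, 59) = 13747 and P(10, 60) = 14220; 13916 is not s-gonal.
s = 11: P(11, 56) = 13916. ✓
Hits: s ∈ {11} → 1.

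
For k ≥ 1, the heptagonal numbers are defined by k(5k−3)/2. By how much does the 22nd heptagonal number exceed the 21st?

Consecutive heptagonal numbers differ by 5n − 4: here 5·22 − 4 = 106.

106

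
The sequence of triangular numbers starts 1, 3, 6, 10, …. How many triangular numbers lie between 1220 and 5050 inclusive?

The n-th triangular number is n(n+1)/2.
Smallest index with value ≥ 1220: n = 49 (giving 1225).
Largest index with value ≤ 5050: n = 100 (giving 5050).
Indices 49 through 100: 52 terms.

52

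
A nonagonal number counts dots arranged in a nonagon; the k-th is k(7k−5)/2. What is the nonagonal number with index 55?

10450

The 55th nonagonal number is n(7n−5)/2 with n = 55.
55·(7·55 − 5)/2 = 55·380/2 = 55·190 = 10450.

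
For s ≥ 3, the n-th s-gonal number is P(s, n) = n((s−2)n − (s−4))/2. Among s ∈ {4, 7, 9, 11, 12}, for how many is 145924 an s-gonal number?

s = 4: P(4, 382) = 145924. ✓
s = 7: P(7, 241) = 144841 and P(7, 242) = 146047; 145924 is not s-gonal.
s = 9: P(9, 204) = 145146 and P(9, 205) = 146575; 145924 is not s-gonal.
s = 11: P(11, 180) = 145170 and P(11, 181) = 146791; 145924 is not s-gonal.
s = 12: P(12, 171) = 145521 and P(12, 172) = 147232; 145924 is not s-gonal.
Hits: s ∈ {4} → 1.

1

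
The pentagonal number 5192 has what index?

Set n(3n−1)/2 = 5192, giving 3n² − n − 10384 = 0.
The discriminant is 1 + 24·5192 = 124609, and √124609 = 353.
So n = (1 + 353) / 6 = 354/6 = 59.

59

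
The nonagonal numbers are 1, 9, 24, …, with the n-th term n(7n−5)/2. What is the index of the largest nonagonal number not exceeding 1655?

22

Solve n(7n−5)/2 ≤ 1655 for integer n.
n = 22 gives 1639 ≤ 1655, while n = 23 gives 1794 > 1655; so the answer is index 22.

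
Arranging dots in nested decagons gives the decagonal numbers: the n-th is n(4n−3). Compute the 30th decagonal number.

The 30th decagonal number is n(4n−3) with n = 30.
30·(4·30 − 3) = 30·117 = 3510.

3510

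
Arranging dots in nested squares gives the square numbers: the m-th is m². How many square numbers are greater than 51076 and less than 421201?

422

The n-th square number is n².
Smallest index with value > 51076: n = 227 (giving 51529).
Largest index with value < 421201: n = 648 (giving 419904).
Indices 227 through 648: 422 terms.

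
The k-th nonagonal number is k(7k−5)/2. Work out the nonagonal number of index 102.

36159

The 102nd nonagonal number is n(7n−5)/2 with n = 102.
102·(7·102 − 5)/2 = 102·709/2 = 36159.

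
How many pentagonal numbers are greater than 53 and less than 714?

15

The n-th pentagonal number is n(3n−1)/2.
Smallest index with value > 53: n = 7 (giving 70).
Largest index with value < 714: n = 21 (giving 651).
Indices 7 through 21: 15 terms.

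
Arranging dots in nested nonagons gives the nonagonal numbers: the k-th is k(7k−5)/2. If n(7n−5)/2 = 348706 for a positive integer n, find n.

Set n(7n−5)/2 = 348706, giving 7n² − 5n − 697412 = 0.
So n = (5 + 4419) / 14 = 4424/14 = 316.
Check: 316·(7·316 − 5)/2 = 348706. ✓

316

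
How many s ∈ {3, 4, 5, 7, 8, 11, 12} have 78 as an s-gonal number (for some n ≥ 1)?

s = 3: P(3, 12) = 78. ✓
s = 4: P(4, 8) = 64 and P(4, 9) = 81; 78 is not s-gonal.
s = 5: P(5, 7) = 70 and P(5, 8) = 92; 78 is not s-gonal.
s = 7: P(7, 5) = 55 and P(7, 6) = 81; 78 is not s-gonal.
s = 8: P(8, 5) = 65 and P(8, 6) = 96; 78 is not s-gonal.
s = 11: P(11, 4) = 58 and P(11, 5) = 95; 78 is not s-gonal.
s = 12: P(12, 4) = 64 and P(12, 5) = 105; 78 is not s-gonal.
Hits: s ∈ {3} → 1.

1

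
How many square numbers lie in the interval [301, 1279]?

The n-th square number is n².
Smallest index with value ≥ 301: n = 18 (giving 324).
Largest index with value ≤ 1279: n = 35 (giving 1225).
Indices 18 through 35: 18 terms.

18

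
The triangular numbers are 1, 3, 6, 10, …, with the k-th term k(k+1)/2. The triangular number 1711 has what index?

Set n(n+1)/2 = 1711, giving n² + n − 3422 = 0.
So n = (-1 + 117) / 2 = 116/2 = 58.

58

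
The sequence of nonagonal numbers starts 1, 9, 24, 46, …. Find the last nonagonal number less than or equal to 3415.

3286

Solve n(7n−5)/2 ≤ 3415 for integer n.
n = 31 gives 3286 ≤ 3415, while n = 32 gives 3504 > 3415; so the answer is 3286.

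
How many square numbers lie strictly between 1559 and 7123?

45

The n-th square number is n².
Smallest index with value > 1559: n = 40 (giving 1600).
Largest index with value < 7123: n = 84 (giving 7056).
Indices 40 through 84: 45 terms.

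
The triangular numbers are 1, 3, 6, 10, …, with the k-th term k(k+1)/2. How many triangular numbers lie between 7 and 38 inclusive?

The n-th triangular number is n(n+1)/2.
Smallest index with value ≥ 7: n = 4 (giving 10).
Largest index with value ≤ 38: n = 8 (giving 36).
Indices 4 through 8: 5 terms.

5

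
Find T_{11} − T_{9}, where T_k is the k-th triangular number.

21

11·12/2 = 66 and 9·10/2 = 45.
Difference: 66 − 45 = 21.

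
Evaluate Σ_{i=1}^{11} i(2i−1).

Σ i(2i−1) = 2Σi² − Σi over i = 1..11.
Σi = 66 and Σi² = 506.
2·506 − 1·66 = 946.

946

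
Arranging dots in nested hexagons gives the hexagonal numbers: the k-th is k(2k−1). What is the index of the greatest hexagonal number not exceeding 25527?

113

Solve n(2n−1) ≤ 25527 for integer n.
n = 113 gives 25425 ≤ 25527, while n = 114 gives 25878 > 25527; so the answer is index 113.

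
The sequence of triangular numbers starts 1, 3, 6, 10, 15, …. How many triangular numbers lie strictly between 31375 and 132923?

265

The n-th triangular number is n(n+1)/2.
Smallest index with value > 31375: n = 251 (giving 31626).
Largest index with value < 132923: n = 515 (giving 132870).
Indices 251 through 515: 265 terms.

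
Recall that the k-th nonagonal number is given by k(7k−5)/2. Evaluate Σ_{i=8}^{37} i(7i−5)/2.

59335

Σ i(7i−5)/2 = (7Σi² − 5Σi) / 2 over i = 8..37.
Σi = 703 − 28 = 675 and Σi² = 17575 − 140 = 17435.
(7·17435 − 5·675) / 2 = 118670/2 = 59335.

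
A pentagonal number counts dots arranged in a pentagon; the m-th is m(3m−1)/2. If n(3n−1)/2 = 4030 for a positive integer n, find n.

Set n(3n−1)/2 = 4030, giving 3n² − n − 8060 = 0.
The discriminant is 1 + 24·4030 = 96721, and √96721 = 311.
So n = (1 + 311) / 6 = 312/6 = 52.
Check: 52·(3·52 − 1)/2 = 4030. ✓

52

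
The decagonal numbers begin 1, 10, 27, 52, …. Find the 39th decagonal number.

The 39th decagonal number is n(4n−3) with n = 39.
39·(4·39 − 3) = 39·153 = 5967.

5967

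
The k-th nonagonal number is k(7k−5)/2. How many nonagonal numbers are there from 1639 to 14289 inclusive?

43

The n-th nonagonal number is n(7n−5)/2.
Smallest index with value ≥ 1639: n = 22 (giving 1639).
Largest index with value ≤ 14289: n = 64 (giving 14176).
Indices 22 through 64: 43 terms.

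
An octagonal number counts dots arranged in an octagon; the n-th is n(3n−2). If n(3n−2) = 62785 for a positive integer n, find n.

145

Set n(3n−2) = 62785, giving 3n² − 2n − 62785 = 0.
The discriminant is 4 + 12·62785 = 753424, and √753424 = 868.
So n = (2 + 868) / 6 = 870/6 = 145.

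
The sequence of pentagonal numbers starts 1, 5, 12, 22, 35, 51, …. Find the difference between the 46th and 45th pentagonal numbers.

136

Consecutive pentagonal numbers differ by 3n − 2: here 3·46 − 2 = 136.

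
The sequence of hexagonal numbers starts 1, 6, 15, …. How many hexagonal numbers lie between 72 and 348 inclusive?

7

The n-th hexagonal number is n(2n−1).
Smallest index with value ≥ 72: n = 7 (giving 91).
Largest index with value ≤ 348: n = 13 (giving 325).
Indices 7 through 13: 7 terms.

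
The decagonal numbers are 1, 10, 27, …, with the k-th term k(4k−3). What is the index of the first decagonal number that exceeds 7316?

Solve n(4n−3) > 7316 for integer n.
The largest n with value ≤ 7316 is 43 (since 7267 ≤ 7316 < 7612), so the first above is n = 44, value 7612.

44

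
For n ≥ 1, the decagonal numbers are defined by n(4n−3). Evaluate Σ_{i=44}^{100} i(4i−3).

1231352

Σ i(4i−3) = 4Σi² − 3Σi over i = 44..100.
Σi = 5050 − 946 = 4104 and Σi² = 338350 − 27434 = 310916.
4·310916 − 3·4104 = 1231352.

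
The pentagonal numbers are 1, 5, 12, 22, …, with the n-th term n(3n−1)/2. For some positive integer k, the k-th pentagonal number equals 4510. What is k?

Set n(3n−1)/2 = 4510, giving 3n² − n − 9020 = 0.
The discriminant is 1 + 24·4510 = 108241, and √108241 = 329.
So n = (1 + 329) / 6 = 330/6 = 55.
Check: 55·(3·55 − 1)/2 = 4510. ✓

55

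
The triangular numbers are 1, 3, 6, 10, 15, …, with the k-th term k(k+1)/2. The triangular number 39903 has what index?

282

Set n(n+1)/2 = 39903, giving n² + n − 79806 = 0.
The discriminant is 1 + 8·39903 = 319225, and √319225 = 565.
So n = (-1 + 565) / 2 = 564/2 = 282.
Check: 282·283/2 = 39903. ✓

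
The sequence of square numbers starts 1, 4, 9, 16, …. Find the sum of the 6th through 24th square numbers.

Σ_{i=6}^{24} i² = 4900 − 55 = 4845.

4845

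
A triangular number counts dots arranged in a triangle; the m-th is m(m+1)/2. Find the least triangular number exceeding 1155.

Solve n(n+1)/2 > 1155 for integer n.
The largest n with value ≤ 1155 is 47 (since 1128 ≤ 1155 < 1176), so the first above is n = 48, value 1176.

1176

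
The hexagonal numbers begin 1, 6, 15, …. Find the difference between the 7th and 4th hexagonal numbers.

7·(2·7 − 1) = 91 and 4·(2·4 − 1) = 28.
Difference: 91 − 28 = 63.

63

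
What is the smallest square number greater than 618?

Solve n² > 618 for integer n.
The largest n with value ≤ 618 is 24 (since 576 ≤ 618 < 625), so the first above is n = 25, value 625.

625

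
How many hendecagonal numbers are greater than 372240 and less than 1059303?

The n-th hendecagonal number is n(9n−7)/2.
Smallest index with value > 372240: n = 289 (giving 374833).
Largest index with value < 1059303: n = 485 (giving 1056815).
Indices 289 through 485: 197 terms.

197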